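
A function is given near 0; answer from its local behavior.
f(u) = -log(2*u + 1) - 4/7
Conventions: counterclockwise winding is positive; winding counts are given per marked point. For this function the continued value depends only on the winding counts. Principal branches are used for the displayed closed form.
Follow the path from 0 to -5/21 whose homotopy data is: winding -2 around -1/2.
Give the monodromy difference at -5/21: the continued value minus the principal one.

Continued minus principal equals (4)*pi*i.

The rational part is single-valued and drops out of the difference; each branch term changes only by its own monodromy.
(-1)*log(1 - u/(-1/2)): each positive loop around -1/2 adds 2*pi*i to the log, so winding -2 contributes (-1)*(-2)*2*pi*i = (4)*pi*i.
Summing the contributions at u = -5/21 gives (4)*pi*i.


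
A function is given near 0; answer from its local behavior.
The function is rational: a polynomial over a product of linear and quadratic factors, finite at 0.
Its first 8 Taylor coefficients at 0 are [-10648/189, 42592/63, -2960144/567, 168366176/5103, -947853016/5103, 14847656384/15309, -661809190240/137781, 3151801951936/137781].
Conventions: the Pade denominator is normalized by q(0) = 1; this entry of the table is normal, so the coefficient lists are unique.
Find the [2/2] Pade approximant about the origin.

Taylor coefficients needed (read off): a_0 = -10648/189, a_1 = 42592/63, a_2 = -2960144/567, a_3 = 168366176/5103, a_4 = -947853016/5103.
Write the denominator as Q(ν) = 1 + q1*ν + q2*ν^2. Requiring Q*f - P = O(ν^5) with deg P <= 2 kills the coefficients of ν^3..ν^4 in Q*f:
  ν^3: a_3 + q1*a_2 + q2*a_1 = 0, i.e. 168366176/5103 + (-2960144/567)*q1 + (42592/63)*q2 = 0.
  ν^4: a_4 + q1*a_3 + q2*a_2 = 0, i.e. -947853016/5103 + (168366176/5103)*q1 + (-2960144/567)*q2 = 0.
Solving this linear system: q1 = 2461/261, q2 = 112805/4698.
The numerator is Q*f truncated at degree 2: P0 = a_0 = -10648/189; P1 = a_1 + q1*a_0 = 7144808/49329; P2 = a_2 + q1*a_1 + q2*a_0 = -88255948/443961.

The Pade approximant has numerator coefficients [-10648/189, 7144808/49329, -88255948/443961]; denominator coefficients [1, 2461/261, 112805/4698].


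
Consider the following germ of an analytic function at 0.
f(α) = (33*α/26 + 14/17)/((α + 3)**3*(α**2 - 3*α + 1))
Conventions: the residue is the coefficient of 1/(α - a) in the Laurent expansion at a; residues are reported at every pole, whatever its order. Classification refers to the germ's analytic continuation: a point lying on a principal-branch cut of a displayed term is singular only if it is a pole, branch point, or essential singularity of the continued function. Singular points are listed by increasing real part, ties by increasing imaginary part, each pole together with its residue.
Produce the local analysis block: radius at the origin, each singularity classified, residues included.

Radius of convergence at 0: 3/2 - (1/2)*sqrt(5).
At -3: a pole of order 3; residue 14153/3031678.
At 3/2 - (1/2)*sqrt(5): a pole of order 1; residue -14153/6063356 - (13341/2332060)*sqrt(5).
At 3/2 + (1/2)*sqrt(5): a pole of order 1; residue -14153/6063356 + (13341/2332060)*sqrt(5).

Denominator factor (α**2 - 3*α + 1): discriminant 5, real irrational roots 3/2 + (1/2)*sqrt(5) and 3/2 - (1/2)*sqrt(5); poles of order 1, moduli 3/2 + (1/2)*sqrt(5) and 3/2 - (1/2)*sqrt(5).
Denominator factor (α + 3)^3: pole of order 3 at -3, modulus 3.
The radius of convergence is the smallest modulus among the singular points: 3/2 - (1/2)*sqrt(5).
At the order-3 pole -3 set g(α) = (α - (-3))^3*f(α) = (33*α/26 + 14/17)/(α**2 - 3*α + 1).
Order-3 pole: residue = g''(a)/2; g''(-3) = 14153/1515839, so the residue is 14153/3031678.
The factor α**2 - 3*α + 1 splits as (α - a)(α - a') with a = 3/2 - (1/2)*sqrt(5), a' = 3/2 + (1/2)*sqrt(5). At the order-1 pole a set g(α) = (α - a)*f(α) = [(33*α/26 + 14/17)/(α + 3)**3] / (α - a').
Simple pole: residue = g(a) at a = 3/2 - (1/2)*sqrt(5), which is -14153/6063356 - (13341/2332060)*sqrt(5).
The factor α**2 - 3*α + 1 splits as (α - a)(α - a') with a = 3/2 + (1/2)*sqrt(5), a' = 3/2 - (1/2)*sqrt(5). At the order-1 pole a set g(α) = (α - a)*f(α) = [(33*α/26 + 14/17)/(α + 3)**3] / (α - a').
Simple pole: residue = g(a) at a = 3/2 + (1/2)*sqrt(5), which is -14153/6063356 + (13341/2332060)*sqrt(5).
List the singular points by increasing real part (a conjugate pair: the negative imaginary part first).


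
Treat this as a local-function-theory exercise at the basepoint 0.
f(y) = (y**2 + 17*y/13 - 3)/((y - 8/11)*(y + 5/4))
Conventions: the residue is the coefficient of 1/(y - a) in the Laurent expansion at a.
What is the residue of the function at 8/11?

At the order-1 pole 8/11 set g(y) = (y - (8/11))*f(y) = (y**2 + 17*y/13 - 3)/(y + 5/4).
Simple pole: residue = g(a) at a = 8/11, which is -3188/4147.

The residue is -3188/4147.


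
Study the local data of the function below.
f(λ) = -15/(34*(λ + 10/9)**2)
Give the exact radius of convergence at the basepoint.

Denominator factor (λ + 10/9)^2: pole of order 2 at -10/9, modulus 10/9.
The radius of convergence is the smallest modulus among the singular points: 10/9.

The radius of convergence is 10/9.


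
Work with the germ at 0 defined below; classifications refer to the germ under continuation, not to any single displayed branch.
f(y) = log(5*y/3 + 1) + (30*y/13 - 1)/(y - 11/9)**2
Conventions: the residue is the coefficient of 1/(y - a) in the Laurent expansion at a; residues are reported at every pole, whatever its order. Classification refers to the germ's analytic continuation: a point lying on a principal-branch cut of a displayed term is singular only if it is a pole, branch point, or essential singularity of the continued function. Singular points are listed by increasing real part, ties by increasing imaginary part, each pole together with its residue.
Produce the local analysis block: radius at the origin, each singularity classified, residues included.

Radius of convergence at 0: 3/5.
At -3/5: a logarithmic branch point.
At 11/9: a pole of order 2; residue 30/13.

Denominator factor (y - 11/9)^2: pole of order 2 at 11/9, modulus 11/9.
Branch term (1)*log(1 - y/(-3/5)): its argument vanishes at y = -3/5, a logarithmic branch point, modulus 3/5.
The radius of convergence is the smallest modulus among the singular points: 3/5.
The branch term is analytic at 11/9 and contributes nothing to the residue; only the rational part matters.
At the order-2 pole 11/9 set g(y) = (y - (11/9))^2*(rational part) = 30*y/13 - 1.
Order-2 pole: residue = g'(a); g'(11/9) = 30/13, so the residue is 30/13.
List the singular points by increasing real part (a conjugate pair: the negative imaginary part first).


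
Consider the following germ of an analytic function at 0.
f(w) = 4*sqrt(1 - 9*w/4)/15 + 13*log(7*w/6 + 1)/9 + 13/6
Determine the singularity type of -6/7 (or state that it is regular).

The point is a logarithmic branch point.

The term (13/9)*log(1 - w/(-6/7)) has argument 1 - -6/7/(-6/7) = 0 at -6/7: a logarithmic (infinitely-sheeted) branch point; the remaining terms are analytic or single-valued there.


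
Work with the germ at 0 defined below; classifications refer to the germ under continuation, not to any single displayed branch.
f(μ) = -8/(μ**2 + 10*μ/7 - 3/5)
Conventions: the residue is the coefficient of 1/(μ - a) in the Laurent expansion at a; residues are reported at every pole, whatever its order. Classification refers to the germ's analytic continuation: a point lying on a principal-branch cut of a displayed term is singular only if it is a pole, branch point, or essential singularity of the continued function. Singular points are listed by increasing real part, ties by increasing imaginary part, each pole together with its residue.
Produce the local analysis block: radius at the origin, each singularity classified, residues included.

Denominator factor (μ**2 + 10*μ/7 - 3/5): discriminant 1088/245, real irrational roots -5/7 + (4/35)*sqrt(85) and -5/7 - (4/35)*sqrt(85); poles of order 1, moduli -5/7 + (4/35)*sqrt(85) and 5/7 + (4/35)*sqrt(85).
The radius of convergence is the smallest modulus among the singular points: -5/7 + (4/35)*sqrt(85).
The factor μ**2 + 10*μ/7 - 3/5 splits as (μ - a)(μ - a') with a = -5/7 - (4/35)*sqrt(85), a' = -5/7 + (4/35)*sqrt(85). At the order-1 pole a set g(μ) = (μ - a)*f(μ) = [-8] / (μ - a').
Simple pole: residue = g(a) at a = -5/7 - (4/35)*sqrt(85), which is (7/17)*sqrt(85).
The factor μ**2 + 10*μ/7 - 3/5 splits as (μ - a)(μ - a') with a = -5/7 + (4/35)*sqrt(85), a' = -5/7 - (4/35)*sqrt(85). At the order-1 pole a set g(μ) = (μ - a)*f(μ) = [-8] / (μ - a').
Simple pole: residue = g(a) at a = -5/7 + (4/35)*sqrt(85), which is -(7/17)*sqrt(85).
List the singular points by increasing real part (a conjugate pair: the negative imaginary part first).

Radius of convergence at 0: -5/7 + (4/35)*sqrt(85).
At -5/7 - (4/35)*sqrt(85): a pole of order 1; residue (7/17)*sqrt(85).
At -5/7 + (4/35)*sqrt(85): a pole of order 1; residue -(7/17)*sqrt(85).


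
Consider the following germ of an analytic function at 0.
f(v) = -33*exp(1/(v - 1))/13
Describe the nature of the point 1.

The point is an essential singularity.

The exponent 1/(v - (1)) has a pole at 1, so exp(1/(v - (1))) takes every nonzero value near it: an essential singularity (not a pole of any order).


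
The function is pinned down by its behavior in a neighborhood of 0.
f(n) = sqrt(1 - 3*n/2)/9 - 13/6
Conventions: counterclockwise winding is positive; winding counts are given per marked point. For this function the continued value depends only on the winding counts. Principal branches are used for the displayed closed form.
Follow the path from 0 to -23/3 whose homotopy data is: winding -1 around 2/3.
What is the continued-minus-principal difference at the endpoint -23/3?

Continued minus principal equals -(5/9)*sqrt(2).

The rational part is single-valued and drops out of the difference; each branch term changes only by its own monodromy.
(1/9)*sqrt(1 - n/(2/3)): winding -1 is odd, the square root flips sign, contributing -2*(1/9)*sqrt(1 - (-23/3)/(2/3)) = -2*(1/9)*sqrt(25/2) = -(5/9)*sqrt(2).
Summing the contributions at n = -23/3 gives -(5/9)*sqrt(2).


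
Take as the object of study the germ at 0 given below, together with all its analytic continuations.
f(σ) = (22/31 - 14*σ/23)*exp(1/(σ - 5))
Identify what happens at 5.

The exponent 1/(σ - (5)) has a pole at 5, so exp(1/(σ - (5))) takes every nonzero value near it: an essential singularity (not a pole of any order).

The point is an essential singularity.


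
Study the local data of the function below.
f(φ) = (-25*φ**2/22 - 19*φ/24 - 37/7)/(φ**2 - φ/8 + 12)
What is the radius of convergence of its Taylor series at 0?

The radius of convergence is (2)*sqrt(3).

Denominator factor (φ**2 - φ/8 + 12): discriminant -3071/64, complex-conjugate roots (1/16) + ((1/16)*sqrt(3071))*i and (1/16) - ((1/16)*sqrt(3071))*i; poles of order 1, moduli (2)*sqrt(3) and (2)*sqrt(3).
The radius of convergence is the smallest modulus among the singular points: (2)*sqrt(3).


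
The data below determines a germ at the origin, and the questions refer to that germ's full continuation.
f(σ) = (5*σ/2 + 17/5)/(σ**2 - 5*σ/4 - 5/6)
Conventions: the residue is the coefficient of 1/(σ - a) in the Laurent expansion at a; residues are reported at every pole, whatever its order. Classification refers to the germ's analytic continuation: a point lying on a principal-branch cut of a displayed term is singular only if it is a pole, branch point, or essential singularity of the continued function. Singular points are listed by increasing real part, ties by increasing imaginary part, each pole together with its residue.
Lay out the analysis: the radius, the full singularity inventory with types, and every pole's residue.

Radius of convergence at 0: -5/8 + (1/24)*sqrt(705).
At 5/8 - (1/24)*sqrt(705): a pole of order 1; residue 5/4 - (397/4700)*sqrt(705).
At 5/8 + (1/24)*sqrt(705): a pole of order 1; residue 5/4 + (397/4700)*sqrt(705).

Denominator factor (σ**2 - 5*σ/4 - 5/6): discriminant 235/48, real irrational roots 5/8 + (1/24)*sqrt(705) and 5/8 - (1/24)*sqrt(705); poles of order 1, moduli 5/8 + (1/24)*sqrt(705) and -5/8 + (1/24)*sqrt(705).
The radius of convergence is the smallest modulus among the singular points: -5/8 + (1/24)*sqrt(705).
The factor σ**2 - 5*σ/4 - 5/6 splits as (σ - a)(σ - a') with a = 5/8 - (1/24)*sqrt(705), a' = 5/8 + (1/24)*sqrt(705). At the order-1 pole a set g(σ) = (σ - a)*f(σ) = [5*σ/2 + 17/5] / (σ - a').
Simple pole: residue = g(a) at a = 5/8 - (1/24)*sqrt(705), which is 5/4 - (397/4700)*sqrt(705).
The factor σ**2 - 5*σ/4 - 5/6 splits as (σ - a)(σ - a') with a = 5/8 + (1/24)*sqrt(705), a' = 5/8 - (1/24)*sqrt(705). At the order-1 pole a set g(σ) = (σ - a)*f(σ) = [5*σ/2 + 17/5] / (σ - a').
Simple pole: residue = g(a) at a = 5/8 + (1/24)*sqrt(705), which is 5/4 + (397/4700)*sqrt(705).
List the singular points by increasing real part (a conjugate pair: the negative imaginary part first).


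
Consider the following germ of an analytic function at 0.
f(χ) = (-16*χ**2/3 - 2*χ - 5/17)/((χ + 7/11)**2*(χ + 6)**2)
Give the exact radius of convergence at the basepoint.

Denominator factor (χ + 6)^2: pole of order 2 at -6, modulus 6.
Denominator factor (χ + 7/11)^2: pole of order 2 at -7/11, modulus 7/11.
The radius of convergence is the smallest modulus among the singular points: 7/11.

The radius of convergence is 7/11.


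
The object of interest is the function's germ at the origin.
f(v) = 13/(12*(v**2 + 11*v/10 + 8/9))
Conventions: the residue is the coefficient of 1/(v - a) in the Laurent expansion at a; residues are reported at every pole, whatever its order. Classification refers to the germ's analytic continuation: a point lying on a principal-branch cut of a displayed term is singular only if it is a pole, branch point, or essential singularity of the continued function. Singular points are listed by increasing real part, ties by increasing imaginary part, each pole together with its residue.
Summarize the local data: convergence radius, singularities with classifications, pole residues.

Denominator factor (v**2 + 11*v/10 + 8/9): discriminant -2111/900, complex-conjugate roots (-11/20) + ((1/60)*sqrt(2111))*i and (-11/20) - ((1/60)*sqrt(2111))*i; poles of order 1, moduli (2/3)*sqrt(2) and (2/3)*sqrt(2).
The radius of convergence is the smallest modulus among the singular points: (2/3)*sqrt(2).
The factor v**2 + 11*v/10 + 8/9 splits as (v - a)(v - a') with a = (-11/20) - ((1/60)*sqrt(2111))*i, a' = (-11/20) + ((1/60)*sqrt(2111))*i. At the order-1 pole a set g(v) = (v - a)*f(v) = [13/12] / (v - a').
Simple pole: residue = g(a) at a = (-11/20) - ((1/60)*sqrt(2111))*i, which is ((65/4222)*sqrt(2111))*i.
The factor v**2 + 11*v/10 + 8/9 splits as (v - a)(v - a') with a = (-11/20) + ((1/60)*sqrt(2111))*i, a' = (-11/20) - ((1/60)*sqrt(2111))*i. At the order-1 pole a set g(v) = (v - a)*f(v) = [13/12] / (v - a').
Simple pole: residue = g(a) at a = (-11/20) + ((1/60)*sqrt(2111))*i, which is -((65/4222)*sqrt(2111))*i.
List the singular points by increasing real part (a conjugate pair: the negative imaginary part first).

Radius of convergence at 0: (2/3)*sqrt(2).
At (-11/20) - ((1/60)*sqrt(2111))*i: a pole of order 1; residue ((65/4222)*sqrt(2111))*i.
At (-11/20) + ((1/60)*sqrt(2111))*i: a pole of order 1; residue -((65/4222)*sqrt(2111))*i.


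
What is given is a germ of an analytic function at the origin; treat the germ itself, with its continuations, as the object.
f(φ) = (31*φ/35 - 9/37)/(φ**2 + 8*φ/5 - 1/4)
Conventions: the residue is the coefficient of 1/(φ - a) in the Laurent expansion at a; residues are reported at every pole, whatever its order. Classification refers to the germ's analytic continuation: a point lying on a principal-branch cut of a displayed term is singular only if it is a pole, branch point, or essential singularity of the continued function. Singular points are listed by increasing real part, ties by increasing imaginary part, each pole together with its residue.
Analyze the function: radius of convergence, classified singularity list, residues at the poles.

Radius of convergence at 0: -4/5 + (1/10)*sqrt(89).
At -4/5 - (1/10)*sqrt(89): a pole of order 1; residue 31/70 + (6163/115255)*sqrt(89).
At -4/5 + (1/10)*sqrt(89): a pole of order 1; residue 31/70 - (6163/115255)*sqrt(89).

Denominator factor (φ**2 + 8*φ/5 - 1/4): discriminant 89/25, real irrational roots -4/5 + (1/10)*sqrt(89) and -4/5 - (1/10)*sqrt(89); poles of order 1, moduli -4/5 + (1/10)*sqrt(89) and 4/5 + (1/10)*sqrt(89).
The radius of convergence is the smallest modulus among the singular points: -4/5 + (1/10)*sqrt(89).
The factor φ**2 + 8*φ/5 - 1/4 splits as (φ - a)(φ - a') with a = -4/5 - (1/10)*sqrt(89), a' = -4/5 + (1/10)*sqrt(89). At the order-1 pole a set g(φ) = (φ - a)*f(φ) = [31*φ/35 - 9/37] / (φ - a').
Simple pole: residue = g(a) at a = -4/5 - (1/10)*sqrt(89), which is 31/70 + (6163/115255)*sqrt(89).
The factor φ**2 + 8*φ/5 - 1/4 splits as (φ - a)(φ - a') with a = -4/5 + (1/10)*sqrt(89), a' = -4/5 - (1/10)*sqrt(89). At the order-1 pole a set g(φ) = (φ - a)*f(φ) = [31*φ/35 - 9/37] / (φ - a').
Simple pole: residue = g(a) at a = -4/5 + (1/10)*sqrt(89), which is 31/70 - (6163/115255)*sqrt(89).
List the singular points by increasing real part (a conjugate pair: the negative imaginary part first).


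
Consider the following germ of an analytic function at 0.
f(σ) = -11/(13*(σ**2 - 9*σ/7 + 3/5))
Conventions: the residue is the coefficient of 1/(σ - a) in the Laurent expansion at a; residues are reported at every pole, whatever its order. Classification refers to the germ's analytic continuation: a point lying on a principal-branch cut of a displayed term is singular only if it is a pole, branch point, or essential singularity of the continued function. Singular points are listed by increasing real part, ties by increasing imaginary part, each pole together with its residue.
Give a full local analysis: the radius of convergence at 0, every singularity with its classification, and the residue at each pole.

Denominator factor (σ**2 - 9*σ/7 + 3/5): discriminant -183/245, complex-conjugate roots (9/14) + ((1/70)*sqrt(915))*i and (9/14) - ((1/70)*sqrt(915))*i; poles of order 1, moduli (1/5)*sqrt(15) and (1/5)*sqrt(15).
The radius of convergence is the smallest modulus among the singular points: (1/5)*sqrt(15).
The factor σ**2 - 9*σ/7 + 3/5 splits as (σ - a)(σ - a') with a = (9/14) - ((1/70)*sqrt(915))*i, a' = (9/14) + ((1/70)*sqrt(915))*i. At the order-1 pole a set g(σ) = (σ - a)*f(σ) = [-11/13] / (σ - a').
Simple pole: residue = g(a) at a = (9/14) - ((1/70)*sqrt(915))*i, which is -((77/2379)*sqrt(915))*i.
The factor σ**2 - 9*σ/7 + 3/5 splits as (σ - a)(σ - a') with a = (9/14) + ((1/70)*sqrt(915))*i, a' = (9/14) - ((1/70)*sqrt(915))*i. At the order-1 pole a set g(σ) = (σ - a)*f(σ) = [-11/13] / (σ - a').
Simple pole: residue = g(a) at a = (9/14) + ((1/70)*sqrt(915))*i, which is ((77/2379)*sqrt(915))*i.
List the singular points by increasing real part (a conjugate pair: the negative imaginary part first).

Radius of convergence at 0: (1/5)*sqrt(15).
At (9/14) - ((1/70)*sqrt(915))*i: a pole of order 1; residue -((77/2379)*sqrt(915))*i.
At (9/14) + ((1/70)*sqrt(915))*i: a pole of order 1; residue ((77/2379)*sqrt(915))*i.


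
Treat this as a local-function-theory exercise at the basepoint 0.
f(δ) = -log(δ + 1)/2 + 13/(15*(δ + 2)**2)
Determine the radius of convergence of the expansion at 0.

Denominator factor (δ + 2)^2: pole of order 2 at -2, modulus 2.
Branch term (-1/2)*log(1 - δ/(-1)): its argument vanishes at δ = -1, a logarithmic branch point, modulus 1.
The radius of convergence is the smallest modulus among the singular points: 1.

The radius of convergence is 1.


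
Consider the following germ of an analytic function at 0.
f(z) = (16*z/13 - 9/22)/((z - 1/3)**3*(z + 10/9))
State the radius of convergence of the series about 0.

The radius of convergence is 1/3.

Denominator factor (z + 10/9): pole of order 1 at -10/9, modulus 10/9.
Denominator factor (z - 1/3)^3: pole of order 3 at 1/3, modulus 1/3.
The radius of convergence is the smallest modulus among the singular points: 1/3.


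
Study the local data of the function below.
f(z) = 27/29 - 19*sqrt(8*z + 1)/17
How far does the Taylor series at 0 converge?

The radius of convergence is 1/8.

Branch term (-19/17)*sqrt(1 - z/(-1/8)): its argument vanishes at z = -1/8, a square-root branch point, modulus 1/8.
The radius of convergence is the smallest modulus among the singular points: 1/8.


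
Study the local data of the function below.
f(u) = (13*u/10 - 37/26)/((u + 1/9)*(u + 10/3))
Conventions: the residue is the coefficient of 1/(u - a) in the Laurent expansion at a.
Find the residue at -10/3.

At the order-1 pole -10/3 set g(u) = (u - (-10/3))*f(u) = (13*u/10 - 37/26)/(u + 1/9).
Simple pole: residue = g(a) at a = -10/3, which is 1347/754.

The residue is 1347/754.


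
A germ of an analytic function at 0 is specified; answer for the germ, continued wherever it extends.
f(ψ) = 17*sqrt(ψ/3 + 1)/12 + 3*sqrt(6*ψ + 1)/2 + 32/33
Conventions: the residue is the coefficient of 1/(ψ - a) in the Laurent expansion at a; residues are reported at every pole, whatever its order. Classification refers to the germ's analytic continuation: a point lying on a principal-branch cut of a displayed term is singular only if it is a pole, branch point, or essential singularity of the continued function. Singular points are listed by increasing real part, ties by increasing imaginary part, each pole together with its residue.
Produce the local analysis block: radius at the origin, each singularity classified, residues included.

Branch term (17/12)*sqrt(1 - ψ/(-3)): its argument vanishes at ψ = -3, a square-root branch point, modulus 3.
Branch term (3/2)*sqrt(1 - ψ/(-1/6)): its argument vanishes at ψ = -1/6, a square-root branch point, modulus 1/6.
The radius of convergence is the smallest modulus among the singular points: 1/6.
List the singular points by increasing real part (a conjugate pair: the negative imaginary part first).

Radius of convergence at 0: 1/6.
At -3: an algebraic (square-root) branch point.
At -1/6: an algebraic (square-root) branch point.


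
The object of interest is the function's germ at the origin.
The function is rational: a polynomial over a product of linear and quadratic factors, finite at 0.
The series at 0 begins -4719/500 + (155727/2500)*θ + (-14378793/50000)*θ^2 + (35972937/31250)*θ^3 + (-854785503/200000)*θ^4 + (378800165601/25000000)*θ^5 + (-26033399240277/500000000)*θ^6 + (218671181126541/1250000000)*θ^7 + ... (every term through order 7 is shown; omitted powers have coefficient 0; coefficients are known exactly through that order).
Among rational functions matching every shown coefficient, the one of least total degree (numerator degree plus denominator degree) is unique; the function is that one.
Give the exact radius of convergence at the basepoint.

No rational of total degree below 4 reproduces all 8 coefficients; solving the [0/4] Pade equations on them gives f(θ) = -39/(5*(θ**2 + 3*θ + 10/11)**2), whose expansion matches every shown term.
Denominator factor (θ**2 + 3*θ + 10/11)^2: discriminant 59/11, real irrational roots -3/2 + (1/22)*sqrt(649) and -3/2 - (1/22)*sqrt(649); poles of order 2, moduli 3/2 - (1/22)*sqrt(649) and 3/2 + (1/22)*sqrt(649).
The radius of convergence is the smallest modulus among the singular points: 3/2 - (1/22)*sqrt(649).

The radius of convergence is 3/2 - (1/22)*sqrt(649).


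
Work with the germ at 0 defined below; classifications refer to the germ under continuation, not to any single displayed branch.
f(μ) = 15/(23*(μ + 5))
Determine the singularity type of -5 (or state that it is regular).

The point is a pole of order 1.

The denominator factor μ + 5 vanishes at -5 and appears to the power 1; the numerator there equals 15/23, nonzero, and no other factor vanishes.
Hence a pole whose order is the multiplicity, 1.


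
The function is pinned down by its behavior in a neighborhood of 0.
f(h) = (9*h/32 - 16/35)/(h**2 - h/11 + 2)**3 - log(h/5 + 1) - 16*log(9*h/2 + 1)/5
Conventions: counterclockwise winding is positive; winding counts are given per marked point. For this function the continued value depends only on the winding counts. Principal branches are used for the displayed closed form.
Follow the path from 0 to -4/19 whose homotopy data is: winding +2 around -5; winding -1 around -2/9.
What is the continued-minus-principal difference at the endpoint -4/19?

The rational part is single-valued and drops out of the difference; each branch term changes only by its own monodromy.
(-16/5)*log(1 - h/(-2/9)): each positive loop around -2/9 adds 2*pi*i to the log, so winding -1 contributes (-16/5)*(-1)*2*pi*i = (32/5)*pi*i.
(-1)*log(1 - h/(-5)): each positive loop around -5 adds 2*pi*i to the log, so winding +2 contributes (-1)*(2)*2*pi*i = -(4)*pi*i.
Summing the contributions at h = -4/19 gives (12/5)*pi*i.

Continued minus principal equals (12/5)*pi*i.


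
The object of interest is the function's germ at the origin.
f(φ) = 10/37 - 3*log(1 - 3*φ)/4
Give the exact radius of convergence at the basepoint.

The radius of convergence is 1/3.

Branch term (-3/4)*log(1 - φ/(1/3)): its argument vanishes at φ = 1/3, a logarithmic branch point, modulus 1/3.
The radius of convergence is the smallest modulus among the singular points: 1/3.


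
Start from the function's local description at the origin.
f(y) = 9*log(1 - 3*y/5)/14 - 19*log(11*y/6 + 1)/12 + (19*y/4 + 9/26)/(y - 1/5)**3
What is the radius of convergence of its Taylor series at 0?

The radius of convergence is 1/5.

Denominator factor (y - 1/5)^3: pole of order 3 at 1/5, modulus 1/5.
Branch term (9/14)*log(1 - y/(5/3)): its argument vanishes at y = 5/3, a logarithmic branch point, modulus 5/3.
Branch term (-19/12)*log(1 - y/(-6/11)): its argument vanishes at y = -6/11, a logarithmic branch point, modulus 6/11.
The radius of convergence is the smallest modulus among the singular points: 1/5.


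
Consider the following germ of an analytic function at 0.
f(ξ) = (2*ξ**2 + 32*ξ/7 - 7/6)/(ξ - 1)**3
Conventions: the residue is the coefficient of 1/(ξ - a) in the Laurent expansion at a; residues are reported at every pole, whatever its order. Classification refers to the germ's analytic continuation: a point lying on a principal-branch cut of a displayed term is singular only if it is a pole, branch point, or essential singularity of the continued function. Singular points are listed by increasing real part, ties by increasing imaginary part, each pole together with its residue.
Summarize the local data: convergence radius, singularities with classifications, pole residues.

Denominator factor (ξ - 1)^3: pole of order 3 at 1, modulus 1.
The radius of convergence is the smallest modulus among the singular points: 1.
At the order-3 pole 1 set g(ξ) = (ξ - (1))^3*f(ξ) = 2*ξ**2 + 32*ξ/7 - 7/6.
Order-3 pole: residue = g''(a)/2; g''(1) = 4, so the residue is 2.

Radius of convergence at 0: 1.
At 1: a pole of order 3; residue 2.


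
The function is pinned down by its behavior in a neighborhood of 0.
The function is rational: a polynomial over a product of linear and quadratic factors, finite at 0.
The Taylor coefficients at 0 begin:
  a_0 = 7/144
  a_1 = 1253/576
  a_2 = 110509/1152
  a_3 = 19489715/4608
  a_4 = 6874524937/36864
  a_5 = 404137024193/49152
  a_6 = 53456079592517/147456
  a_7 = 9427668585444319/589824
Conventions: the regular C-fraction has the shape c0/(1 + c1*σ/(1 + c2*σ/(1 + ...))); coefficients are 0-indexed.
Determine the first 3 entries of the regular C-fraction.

The regular C-fraction coefficients are [7/144, -179/4, 467/716].


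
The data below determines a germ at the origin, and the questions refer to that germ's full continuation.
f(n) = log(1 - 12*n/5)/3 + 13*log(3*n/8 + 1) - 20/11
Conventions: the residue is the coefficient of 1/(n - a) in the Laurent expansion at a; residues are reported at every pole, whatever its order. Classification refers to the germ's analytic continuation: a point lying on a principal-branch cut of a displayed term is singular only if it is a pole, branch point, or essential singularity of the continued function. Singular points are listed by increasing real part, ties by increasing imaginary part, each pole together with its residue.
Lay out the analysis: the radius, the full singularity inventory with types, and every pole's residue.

Branch term (13)*log(1 - n/(-8/3)): its argument vanishes at n = -8/3, a logarithmic branch point, modulus 8/3.
Branch term (1/3)*log(1 - n/(5/12)): its argument vanishes at n = 5/12, a logarithmic branch point, modulus 5/12.
The radius of convergence is the smallest modulus among the singular points: 5/12.
List the singular points by increasing real part (a conjugate pair: the negative imaginary part first).

Radius of convergence at 0: 5/12.
At -8/3: a logarithmic branch point.
At 5/12: a logarithmic branch point.


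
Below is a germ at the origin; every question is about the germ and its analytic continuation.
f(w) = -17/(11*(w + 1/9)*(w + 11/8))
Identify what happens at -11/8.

The point is a pole of order 1.

The denominator factor w + 11/8 vanishes at -11/8 and appears to the power 1; the numerator there equals -17/11, nonzero, and no other factor vanishes.
Hence a pole whose order is the multiplicity, 1.


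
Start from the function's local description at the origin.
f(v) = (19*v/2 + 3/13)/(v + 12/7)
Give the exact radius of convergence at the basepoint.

Denominator factor (v + 12/7): pole of order 1 at -12/7, modulus 12/7.
The radius of convergence is the smallest modulus among the singular points: 12/7.

The radius of convergence is 12/7.


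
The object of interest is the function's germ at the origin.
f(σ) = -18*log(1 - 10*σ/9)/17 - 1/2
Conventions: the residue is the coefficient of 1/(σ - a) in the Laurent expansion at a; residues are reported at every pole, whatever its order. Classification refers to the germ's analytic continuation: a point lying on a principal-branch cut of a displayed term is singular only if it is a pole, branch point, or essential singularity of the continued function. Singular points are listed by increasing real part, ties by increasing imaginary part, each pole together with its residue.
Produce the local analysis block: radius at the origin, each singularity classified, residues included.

Radius of convergence at 0: 9/10.
At 9/10: a logarithmic branch point.

Branch term (-18/17)*log(1 - σ/(9/10)): its argument vanishes at σ = 9/10, a logarithmic branch point, modulus 9/10.
The radius of convergence is the smallest modulus among the singular points: 9/10.


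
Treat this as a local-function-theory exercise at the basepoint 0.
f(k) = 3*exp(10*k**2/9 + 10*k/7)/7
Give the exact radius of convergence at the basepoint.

The radius of convergence is infinite.

The factor exp(10*k**2/9 + 10*k/7) is entire and contributes no finite singular point.
The polynomial part has no poles.
No finite singular points: the Taylor series at 0 converges everywhere.


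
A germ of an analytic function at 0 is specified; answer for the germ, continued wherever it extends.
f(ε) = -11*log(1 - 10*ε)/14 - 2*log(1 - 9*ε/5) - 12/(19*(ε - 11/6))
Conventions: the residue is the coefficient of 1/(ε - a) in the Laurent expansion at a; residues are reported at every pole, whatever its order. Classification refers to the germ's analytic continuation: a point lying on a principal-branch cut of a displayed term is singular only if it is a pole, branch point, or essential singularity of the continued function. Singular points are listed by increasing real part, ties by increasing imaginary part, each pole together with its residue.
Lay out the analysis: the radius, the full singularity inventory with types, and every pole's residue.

Radius of convergence at 0: 1/10.
At 1/10: a logarithmic branch point.
At 5/9: a logarithmic branch point.
At 11/6: a pole of order 1; residue -12/19.

Denominator factor (ε - 11/6): pole of order 1 at 11/6, modulus 11/6.
Branch term (-11/14)*log(1 - ε/(1/10)): its argument vanishes at ε = 1/10, a logarithmic branch point, modulus 1/10.
Branch term (-2)*log(1 - ε/(5/9)): its argument vanishes at ε = 5/9, a logarithmic branch point, modulus 5/9.
The radius of convergence is the smallest modulus among the singular points: 1/10.
The branch terms are analytic at 11/6 and contribute nothing to the residue; only the rational part matters.
At the order-1 pole 11/6 set g(ε) = (ε - (11/6))*(rational part) = -12/19.
Simple pole: residue = g(a) at a = 11/6, which is -12/19.
List the singular points by increasing real part (a conjugate pair: the negative imaginary part first).


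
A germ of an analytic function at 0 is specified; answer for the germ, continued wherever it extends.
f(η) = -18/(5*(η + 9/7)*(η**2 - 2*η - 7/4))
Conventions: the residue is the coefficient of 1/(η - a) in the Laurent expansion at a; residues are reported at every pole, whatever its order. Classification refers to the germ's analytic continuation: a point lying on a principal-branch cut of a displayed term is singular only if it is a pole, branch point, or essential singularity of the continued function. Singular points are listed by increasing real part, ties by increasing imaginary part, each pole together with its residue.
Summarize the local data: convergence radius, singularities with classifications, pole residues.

Radius of convergence at 0: -1 + (1/2)*sqrt(11).
At -9/7: a pole of order 1; residue -3528/2425.
At 1 - (1/2)*sqrt(11): a pole of order 1; residue 1764/2425 + (8064/26675)*sqrt(11).
At 1 + (1/2)*sqrt(11): a pole of order 1; residue 1764/2425 - (8064/26675)*sqrt(11).

Denominator factor (η**2 - 2*η - 7/4): discriminant 11, real irrational roots 1 + (1/2)*sqrt(11) and 1 - (1/2)*sqrt(11); poles of order 1, moduli 1 + (1/2)*sqrt(11) and -1 + (1/2)*sqrt(11).
Denominator factor (η + 9/7): pole of order 1 at -9/7, modulus 9/7.
The radius of convergence is the smallest modulus among the singular points: -1 + (1/2)*sqrt(11).
At the order-1 pole -9/7 set g(η) = (η - (-9/7))*f(η) = -18/(5*(η**2 - 2*η - 7/4)).
Simple pole: residue = g(a) at a = -9/7, which is -3528/2425.
The factor η**2 - 2*η - 7/4 splits as (η - a)(η - a') with a = 1 - (1/2)*sqrt(11), a' = 1 + (1/2)*sqrt(11). At the order-1 pole a set g(η) = (η - a)*f(η) = [-18/(5*(η + 9/7))] / (η - a').
Simple pole: residue = g(a) at a = 1 - (1/2)*sqrt(11), which is 1764/2425 + (8064/26675)*sqrt(11).
The factor η**2 - 2*η - 7/4 splits as (η - a)(η - a') with a = 1 + (1/2)*sqrt(11), a' = 1 - (1/2)*sqrt(11). At the order-1 pole a set g(η) = (η - a)*f(η) = [-18/(5*(η + 9/7))] / (η - a').
Simple pole: residue = g(a) at a = 1 + (1/2)*sqrt(11), which is 1764/2425 - (8064/26675)*sqrt(11).
List the singular points by increasing real part (a conjugate pair: the negative imaginary part first).


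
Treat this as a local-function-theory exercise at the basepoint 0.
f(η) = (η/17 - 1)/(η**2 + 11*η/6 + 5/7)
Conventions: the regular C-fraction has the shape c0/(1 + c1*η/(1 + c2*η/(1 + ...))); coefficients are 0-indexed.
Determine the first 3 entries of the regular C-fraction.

Taylor coefficients (expand at 0): a_0 = -7/5, a_1 = 9373/2550, a_2 = -571781/76500.
c0 = a_0 = -7/5. Peel one level at a time: if S = 1 + c*η/S' with S'(0) = 1, then c is the η-coefficient of S and S' = c*η/(S - 1).
S_1 = c0/f = 1 + (1339/510)*η + (13477/8670)*η^2 + ...; c1 = 1339/510.
S_2 = c1*η/(S_1 - 1) = 1 + (-13477/22763)*η + ...; c2 = -13477/22763.

The regular C-fraction coefficients are [-7/5, 1339/510, -13477/22763].


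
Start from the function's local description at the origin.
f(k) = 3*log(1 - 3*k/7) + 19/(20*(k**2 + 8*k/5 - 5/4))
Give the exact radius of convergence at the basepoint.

Denominator factor (k**2 + 8*k/5 - 5/4): discriminant 189/25, real irrational roots -4/5 + (3/10)*sqrt(21) and -4/5 - (3/10)*sqrt(21); poles of order 1, moduli -4/5 + (3/10)*sqrt(21) and 4/5 + (3/10)*sqrt(21).
Branch term (3)*log(1 - k/(7/3)): its argument vanishes at k = 7/3, a logarithmic branch point, modulus 7/3.
The radius of convergence is the smallest modulus among the singular points: -4/5 + (3/10)*sqrt(21).

The radius of convergence is -4/5 + (3/10)*sqrt(21).


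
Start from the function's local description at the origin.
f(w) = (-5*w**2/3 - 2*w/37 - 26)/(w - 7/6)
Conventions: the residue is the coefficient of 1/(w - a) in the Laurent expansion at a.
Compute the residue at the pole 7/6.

The residue is -113213/3996.

At the order-1 pole 7/6 set g(w) = (w - (7/6))*f(w) = -5*w**2/3 - 2*w/37 - 26.
Simple pole: residue = g(a) at a = 7/6, which is -113213/3996.


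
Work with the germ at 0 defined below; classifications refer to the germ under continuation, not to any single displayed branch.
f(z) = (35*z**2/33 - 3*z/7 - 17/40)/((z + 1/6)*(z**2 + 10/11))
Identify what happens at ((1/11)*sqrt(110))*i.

The point is a pole of order 1.

The denominator factor z**2 + 10/11 vanishes at ((1/11)*sqrt(110))*i and appears to the power 1; the numerator there equals (-20171/14520) - ((3/77)*sqrt(110))*i, nonzero, and no other factor vanishes.
Hence a pole whose order is the multiplicity, 1.


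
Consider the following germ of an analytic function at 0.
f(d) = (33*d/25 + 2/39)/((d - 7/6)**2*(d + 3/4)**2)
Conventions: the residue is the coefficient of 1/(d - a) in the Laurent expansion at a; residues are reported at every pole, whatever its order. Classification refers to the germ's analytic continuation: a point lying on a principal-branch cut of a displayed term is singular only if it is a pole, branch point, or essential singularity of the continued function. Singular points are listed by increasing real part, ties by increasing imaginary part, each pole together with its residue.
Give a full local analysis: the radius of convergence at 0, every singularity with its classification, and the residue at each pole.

Radius of convergence at 0: 3/4.
At -3/4: a pole of order 2; residue 73296/790855.
At 7/6: a pole of order 2; residue -73296/790855.

Denominator factor (d + 3/4)^2: pole of order 2 at -3/4, modulus 3/4.
Denominator factor (d - 7/6)^2: pole of order 2 at 7/6, modulus 7/6.
The radius of convergence is the smallest modulus among the singular points: 3/4.
At the order-2 pole -3/4 set g(d) = (d - (-3/4))^2*f(d) = (33*d/25 + 2/39)/(d - 7/6)**2.
Order-2 pole: residue = g'(a); g'(-3/4) = 73296/790855, so the residue is 73296/790855.
At the order-2 pole 7/6 set g(d) = (d - (7/6))^2*f(d) = (33*d/25 + 2/39)/(d + 3/4)**2.
Order-2 pole: residue = g'(a); g'(7/6) = -73296/790855, so the residue is -73296/790855.
List the singular points by increasing real part (a conjugate pair: the negative imaginary part first).


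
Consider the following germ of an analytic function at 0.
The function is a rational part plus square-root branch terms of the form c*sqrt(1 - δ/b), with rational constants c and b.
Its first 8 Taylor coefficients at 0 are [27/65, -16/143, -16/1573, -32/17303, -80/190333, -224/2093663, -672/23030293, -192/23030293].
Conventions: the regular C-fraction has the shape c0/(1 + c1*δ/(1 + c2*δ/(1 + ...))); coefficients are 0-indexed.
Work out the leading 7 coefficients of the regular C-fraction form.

Taylor coefficients (read off): a_0 = 27/65, a_1 = -16/143, a_2 = -16/1573, a_3 = -32/17303, a_4 = -80/190333, a_5 = -224/2093663, a_6 = -672/23030293.
c0 = a_0 = 27/65. Peel one level at a time: if S = 1 + c*δ/S' with S'(0) = 1, then c is the δ-coefficient of S and S' = c*δ/(S - 1).
S_1 = c0/f = 1 + (80/297)*δ + (8560/88209)*δ^2 + ...; c1 = 80/297.
S_2 = c1*δ/(S_1 - 1) = 1 + (-107/297)*δ + (-1/121)*δ^2 + ...; c2 = -107/297.
S_3 = c2*δ/(S_2 - 1) = 1 + (-27/1177)*δ + (-459/125939)*δ^2 + ...; c3 = -27/1177.
S_4 = c3*δ/(S_3 - 1) = 1 + (-17/107)*δ + (-1/121)*δ^2 + ...; c4 = -17/107.
S_5 = c4*δ/(S_4 - 1) = 1 + (-107/2057)*δ + (-28569/4231249)*δ^2 + ...; c5 = -107/2057.
S_6 = c5*δ/(S_5 - 1) = 1 + (-267/2057)*δ + ...; c6 = -267/2057.

The regular C-fraction coefficients are [27/65, 80/297, -107/297, -27/1177, -17/107, -107/2057, -267/2057].
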